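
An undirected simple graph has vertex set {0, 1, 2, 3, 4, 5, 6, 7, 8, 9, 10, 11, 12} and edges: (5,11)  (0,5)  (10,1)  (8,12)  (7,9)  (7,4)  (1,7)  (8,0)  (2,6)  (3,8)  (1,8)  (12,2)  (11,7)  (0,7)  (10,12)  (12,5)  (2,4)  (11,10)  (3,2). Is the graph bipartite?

Color {2, 5, 7, 8, 10} black and {0, 1, 3, 4, 6, 9, 11, 12} white. No edge joins two same-colored vertices, so the graph is bipartite.

Yes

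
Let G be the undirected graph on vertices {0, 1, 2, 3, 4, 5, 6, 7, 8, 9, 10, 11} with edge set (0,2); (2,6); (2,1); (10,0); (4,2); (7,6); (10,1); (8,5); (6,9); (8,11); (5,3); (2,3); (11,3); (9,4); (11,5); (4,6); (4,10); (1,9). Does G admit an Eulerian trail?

Degrees: 0:2, 1:3, 2:5, 3:3, 4:4, 5:3, 6:4, 7:1, 8:2, 9:3, 10:3, 11:3
Odd-degree vertices: 1, 2, 3, 5, 7, 9, 10, 11 (8 total).
An Eulerian trail requires 0 or 2 odd-degree vertices; here there are 8.

No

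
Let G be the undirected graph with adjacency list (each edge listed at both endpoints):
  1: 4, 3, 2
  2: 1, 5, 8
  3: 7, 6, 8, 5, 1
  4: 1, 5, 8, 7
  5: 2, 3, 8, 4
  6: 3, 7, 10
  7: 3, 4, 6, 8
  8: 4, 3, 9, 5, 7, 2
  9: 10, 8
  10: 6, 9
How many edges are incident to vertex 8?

Neighbors of 8: 2, 3, 4, 5, 7, 9.

6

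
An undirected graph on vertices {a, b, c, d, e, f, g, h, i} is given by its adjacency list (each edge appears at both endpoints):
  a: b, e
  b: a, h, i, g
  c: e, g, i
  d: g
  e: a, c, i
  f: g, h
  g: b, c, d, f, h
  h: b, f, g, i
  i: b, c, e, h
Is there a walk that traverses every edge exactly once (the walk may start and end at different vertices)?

No

Degrees: a:2, b:4, c:3, d:1, e:3, f:2, g:5, h:4, i:4
Odd-degree vertices: c, d, e, g (4 total).
With 4 odd-degree vertices (more than two), no single trail can use every edge.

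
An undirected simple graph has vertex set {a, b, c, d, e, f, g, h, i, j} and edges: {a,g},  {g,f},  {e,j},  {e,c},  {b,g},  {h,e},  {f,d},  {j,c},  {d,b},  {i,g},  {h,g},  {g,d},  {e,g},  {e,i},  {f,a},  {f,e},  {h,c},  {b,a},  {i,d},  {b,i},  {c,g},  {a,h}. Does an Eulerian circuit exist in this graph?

Degrees: a:4, b:4, c:4, d:4, e:6, f:4, g:8, h:4, i:4, j:2
All degrees are even and the non-isolated vertices are connected — an Eulerian circuit exists.

Yes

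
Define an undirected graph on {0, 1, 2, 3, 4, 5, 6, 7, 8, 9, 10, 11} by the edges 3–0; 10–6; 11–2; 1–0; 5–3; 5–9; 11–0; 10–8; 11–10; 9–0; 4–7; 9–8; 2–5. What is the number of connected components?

Component: {4, 7}
Component: {0, 1, 2, 3, 5, 6, 8, 9, 10, 11}

2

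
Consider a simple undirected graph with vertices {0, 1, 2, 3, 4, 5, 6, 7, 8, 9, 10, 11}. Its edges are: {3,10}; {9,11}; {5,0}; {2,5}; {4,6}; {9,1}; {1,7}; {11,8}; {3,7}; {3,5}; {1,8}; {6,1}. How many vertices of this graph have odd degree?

6

Degrees: 0:1, 1:4, 2:1, 3:3, 4:1, 5:3, 6:2, 7:2, 8:2, 9:2, 10:1, 11:2
Odd-degree vertices: 0, 2, 3, 4, 5, 10.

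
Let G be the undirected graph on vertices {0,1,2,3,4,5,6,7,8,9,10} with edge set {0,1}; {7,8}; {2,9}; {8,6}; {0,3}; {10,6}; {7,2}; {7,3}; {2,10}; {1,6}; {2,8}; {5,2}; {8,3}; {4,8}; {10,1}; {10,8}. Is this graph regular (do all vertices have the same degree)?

Degrees: 0:2, 1:3, 2:5, 3:3, 4:1, 5:1, 6:3, 7:3, 8:6, 9:1, 10:4
Degrees are not all equal (e.g. deg(4)=1 but deg(8)=6); not regular.

No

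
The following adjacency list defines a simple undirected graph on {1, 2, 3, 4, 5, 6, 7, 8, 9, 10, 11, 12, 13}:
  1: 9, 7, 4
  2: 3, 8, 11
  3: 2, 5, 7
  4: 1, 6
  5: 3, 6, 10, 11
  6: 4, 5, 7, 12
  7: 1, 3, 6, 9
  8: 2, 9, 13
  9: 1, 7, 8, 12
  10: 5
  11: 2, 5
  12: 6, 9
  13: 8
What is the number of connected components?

Component: {1, 2, 3, 4, 5, 6, 7, 8, 9, 10, 11, 12, 13}

1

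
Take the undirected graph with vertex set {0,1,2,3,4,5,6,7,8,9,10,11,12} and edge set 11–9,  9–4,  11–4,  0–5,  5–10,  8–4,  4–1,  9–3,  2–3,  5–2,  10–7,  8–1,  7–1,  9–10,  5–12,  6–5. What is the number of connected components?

1

Component: {0, 1, 2, 3, 4, 5, 6, 7, 8, 9, 10, 11, 12}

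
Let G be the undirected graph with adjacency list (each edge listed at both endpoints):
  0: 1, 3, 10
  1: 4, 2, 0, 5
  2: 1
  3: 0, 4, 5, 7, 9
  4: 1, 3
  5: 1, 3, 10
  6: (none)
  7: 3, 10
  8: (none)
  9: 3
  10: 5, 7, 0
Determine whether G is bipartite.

Partition the vertices as {1, 3, 6, 8, 10} vs {0, 2, 4, 5, 7, 9}. Each listed edge has one endpoint in each part, so the graph is bipartite.

Yes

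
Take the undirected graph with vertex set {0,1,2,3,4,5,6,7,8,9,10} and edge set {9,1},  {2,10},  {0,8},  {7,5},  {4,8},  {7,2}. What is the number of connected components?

5

Component: {3}
Component: {6}
Component: {1, 9}
Component: {0, 4, 8}
Component: {2, 5, 7, 10}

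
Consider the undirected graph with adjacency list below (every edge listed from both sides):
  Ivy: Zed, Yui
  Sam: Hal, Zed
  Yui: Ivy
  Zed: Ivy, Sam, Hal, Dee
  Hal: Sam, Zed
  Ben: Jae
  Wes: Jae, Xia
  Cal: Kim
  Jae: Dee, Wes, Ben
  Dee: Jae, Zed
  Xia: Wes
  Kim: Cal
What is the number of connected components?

2

Component: {Cal, Kim}
Component: {Ivy, Sam, Yui, Zed, Hal, Ben, Wes, Jae, Dee, Xia}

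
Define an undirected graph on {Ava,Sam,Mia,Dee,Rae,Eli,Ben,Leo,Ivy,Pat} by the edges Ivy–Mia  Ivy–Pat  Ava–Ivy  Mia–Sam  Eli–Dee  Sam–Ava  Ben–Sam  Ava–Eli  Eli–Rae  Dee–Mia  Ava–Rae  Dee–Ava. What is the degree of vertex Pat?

Neighbors of Pat: Ivy.

1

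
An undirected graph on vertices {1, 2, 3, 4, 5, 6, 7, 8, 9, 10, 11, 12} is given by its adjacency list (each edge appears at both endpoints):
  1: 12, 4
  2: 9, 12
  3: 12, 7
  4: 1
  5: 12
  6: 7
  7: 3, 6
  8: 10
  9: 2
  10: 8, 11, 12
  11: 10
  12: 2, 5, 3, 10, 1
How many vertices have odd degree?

8

Degrees: 1:2, 2:2, 3:2, 4:1, 5:1, 6:1, 7:2, 8:1, 9:1, 10:3, 11:1, 12:5
Odd-degree vertices: 4, 5, 6, 8, 9, 10, 11, 12.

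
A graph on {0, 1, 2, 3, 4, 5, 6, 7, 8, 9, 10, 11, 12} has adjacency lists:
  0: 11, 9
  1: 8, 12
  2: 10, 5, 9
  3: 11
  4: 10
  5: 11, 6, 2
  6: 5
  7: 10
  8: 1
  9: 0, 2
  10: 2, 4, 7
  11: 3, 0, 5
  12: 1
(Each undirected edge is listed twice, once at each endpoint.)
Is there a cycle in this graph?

Yes

The graph has 13 vertices, 12 edges, and 2 connected components.
Since 12 > 13 - 2, a cycle must exist; for instance 0-9-2-5-11-0.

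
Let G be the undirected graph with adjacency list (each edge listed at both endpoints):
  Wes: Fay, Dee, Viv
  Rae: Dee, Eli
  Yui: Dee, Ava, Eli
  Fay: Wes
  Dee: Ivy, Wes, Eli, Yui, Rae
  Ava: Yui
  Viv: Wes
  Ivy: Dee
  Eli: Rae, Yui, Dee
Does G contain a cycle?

Yes

|V| = 9, |E| = 10, number of components = 1.
Since 10 > 9 - 1, a cycle must exist; for instance Dee-Yui-Eli-Rae-Dee.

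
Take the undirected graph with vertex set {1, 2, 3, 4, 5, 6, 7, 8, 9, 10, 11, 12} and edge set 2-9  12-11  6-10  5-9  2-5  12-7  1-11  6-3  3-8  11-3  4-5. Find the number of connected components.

Component: {2, 4, 5, 9}
Component: {1, 3, 6, 7, 8, 10, 11, 12}

2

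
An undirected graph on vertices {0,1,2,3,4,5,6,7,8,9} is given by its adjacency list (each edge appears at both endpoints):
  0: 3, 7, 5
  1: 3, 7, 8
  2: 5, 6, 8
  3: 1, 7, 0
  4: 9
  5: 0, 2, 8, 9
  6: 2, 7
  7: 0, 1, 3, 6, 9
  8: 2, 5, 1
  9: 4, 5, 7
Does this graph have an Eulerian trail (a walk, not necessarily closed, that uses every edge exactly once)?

No

Degrees: 0:3, 1:3, 2:3, 3:3, 4:1, 5:4, 6:2, 7:5, 8:3, 9:3
Odd-degree vertices: 0, 1, 2, 3, 4, 7, 8, 9 (8 total).
With 8 odd-degree vertices (more than two), no single trail can use every edge.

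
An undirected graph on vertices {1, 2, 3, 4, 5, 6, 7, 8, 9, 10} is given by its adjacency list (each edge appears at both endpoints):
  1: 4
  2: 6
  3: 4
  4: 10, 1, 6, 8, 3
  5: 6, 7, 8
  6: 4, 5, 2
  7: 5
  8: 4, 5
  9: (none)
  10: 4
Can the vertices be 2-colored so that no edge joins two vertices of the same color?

Yes

Partition the vertices as {2, 4, 5, 9} vs {1, 3, 6, 7, 8, 10}. Each listed edge has one endpoint in each part, so the graph is bipartite.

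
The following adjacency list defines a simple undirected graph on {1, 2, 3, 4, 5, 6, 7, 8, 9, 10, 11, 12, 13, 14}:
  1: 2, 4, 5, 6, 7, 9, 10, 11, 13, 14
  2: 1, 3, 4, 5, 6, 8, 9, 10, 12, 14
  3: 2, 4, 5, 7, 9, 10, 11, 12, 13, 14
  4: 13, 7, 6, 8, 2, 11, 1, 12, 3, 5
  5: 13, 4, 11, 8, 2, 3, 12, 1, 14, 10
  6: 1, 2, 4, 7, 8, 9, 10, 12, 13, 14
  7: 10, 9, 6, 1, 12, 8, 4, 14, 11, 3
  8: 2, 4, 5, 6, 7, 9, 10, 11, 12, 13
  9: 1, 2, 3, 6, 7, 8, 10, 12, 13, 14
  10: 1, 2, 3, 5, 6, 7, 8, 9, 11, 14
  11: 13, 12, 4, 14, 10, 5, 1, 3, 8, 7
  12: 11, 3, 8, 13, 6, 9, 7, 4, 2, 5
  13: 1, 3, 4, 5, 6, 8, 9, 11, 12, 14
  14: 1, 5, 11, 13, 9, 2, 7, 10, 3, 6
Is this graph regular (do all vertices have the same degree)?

Degrees: 1:10, 2:10, 3:10, 4:10, 5:10, 6:10, 7:10, 8:10, 9:10, 10:10, 11:10, 12:10, 13:10, 14:10
All degrees equal 10; the graph is regular.

Yes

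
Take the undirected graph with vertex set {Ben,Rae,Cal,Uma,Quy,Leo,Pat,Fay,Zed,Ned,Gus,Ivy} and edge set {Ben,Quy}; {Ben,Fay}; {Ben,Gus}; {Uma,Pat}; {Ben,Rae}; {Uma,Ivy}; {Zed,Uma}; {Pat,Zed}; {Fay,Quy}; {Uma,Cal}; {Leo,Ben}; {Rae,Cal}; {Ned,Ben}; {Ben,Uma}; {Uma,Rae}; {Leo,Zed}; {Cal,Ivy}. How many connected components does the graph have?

Component: {Ben, Rae, Cal, Uma, Quy, Leo, Pat, Fay, Zed, Ned, Gus, Ivy}

1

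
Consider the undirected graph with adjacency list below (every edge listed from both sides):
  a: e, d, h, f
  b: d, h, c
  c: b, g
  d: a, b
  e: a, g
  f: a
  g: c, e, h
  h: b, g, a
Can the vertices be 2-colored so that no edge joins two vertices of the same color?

A valid 2-coloring puts {c, d, e, f, h} on one side and {a, b, g} on the other; every edge crosses between the two sides.

Yes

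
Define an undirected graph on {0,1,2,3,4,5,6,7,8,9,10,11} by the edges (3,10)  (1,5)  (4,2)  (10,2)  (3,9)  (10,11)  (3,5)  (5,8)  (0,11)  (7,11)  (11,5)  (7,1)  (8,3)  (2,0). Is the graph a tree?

No

The graph has 12 vertices and 14 edges.
It is not connected, so it is not a tree.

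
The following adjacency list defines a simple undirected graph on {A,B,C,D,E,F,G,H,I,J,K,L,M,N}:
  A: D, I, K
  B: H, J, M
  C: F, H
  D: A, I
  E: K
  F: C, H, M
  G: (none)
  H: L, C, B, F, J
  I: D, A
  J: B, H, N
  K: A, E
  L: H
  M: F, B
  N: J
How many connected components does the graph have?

Component: {G}
Component: {A, D, E, I, K}
Component: {B, C, F, H, J, L, M, N}

3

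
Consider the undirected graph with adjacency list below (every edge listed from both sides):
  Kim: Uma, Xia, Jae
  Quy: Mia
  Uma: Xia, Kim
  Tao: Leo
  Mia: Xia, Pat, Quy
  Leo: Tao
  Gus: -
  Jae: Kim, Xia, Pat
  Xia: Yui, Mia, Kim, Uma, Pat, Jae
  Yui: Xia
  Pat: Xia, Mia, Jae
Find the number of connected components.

Component: {Gus}
Component: {Tao, Leo}
Component: {Kim, Quy, Uma, Mia, Jae, Xia, Yui, Pat}

3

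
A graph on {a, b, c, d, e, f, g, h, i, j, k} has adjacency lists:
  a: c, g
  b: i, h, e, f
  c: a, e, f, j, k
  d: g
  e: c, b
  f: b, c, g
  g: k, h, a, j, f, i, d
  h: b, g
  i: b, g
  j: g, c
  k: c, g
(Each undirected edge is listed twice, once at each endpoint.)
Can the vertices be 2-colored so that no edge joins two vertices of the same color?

Yes

A valid 2-coloring puts {b, c, g} on one side and {a, d, e, f, h, i, j, k} on the other; every edge crosses between the two sides.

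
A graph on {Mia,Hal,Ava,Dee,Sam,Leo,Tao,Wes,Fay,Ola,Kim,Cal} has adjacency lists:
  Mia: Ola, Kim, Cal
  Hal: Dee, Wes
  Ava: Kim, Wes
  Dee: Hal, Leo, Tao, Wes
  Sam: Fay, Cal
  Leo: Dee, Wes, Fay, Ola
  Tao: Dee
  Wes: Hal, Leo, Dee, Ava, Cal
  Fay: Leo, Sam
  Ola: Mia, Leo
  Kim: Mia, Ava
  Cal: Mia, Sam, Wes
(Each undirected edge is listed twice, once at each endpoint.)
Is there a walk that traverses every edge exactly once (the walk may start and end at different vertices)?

No

Degrees: Mia:3, Hal:2, Ava:2, Dee:4, Sam:2, Leo:4, Tao:1, Wes:5, Fay:2, Ola:2, Kim:2, Cal:3
Odd-degree vertices: Mia, Tao, Wes, Cal (4 total).
An Eulerian trail requires 0 or 2 odd-degree vertices; here there are 4.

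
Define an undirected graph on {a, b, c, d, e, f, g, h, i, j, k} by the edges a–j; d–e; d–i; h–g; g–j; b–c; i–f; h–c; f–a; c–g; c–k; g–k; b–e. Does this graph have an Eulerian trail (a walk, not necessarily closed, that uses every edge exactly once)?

Degrees: a:2, b:2, c:4, d:2, e:2, f:2, g:4, h:2, i:2, j:2, k:2
Odd-degree vertices: none (0 total).
With 0 odd-degree vertices and all edges in one connected piece, an Eulerian trail exists.

Yes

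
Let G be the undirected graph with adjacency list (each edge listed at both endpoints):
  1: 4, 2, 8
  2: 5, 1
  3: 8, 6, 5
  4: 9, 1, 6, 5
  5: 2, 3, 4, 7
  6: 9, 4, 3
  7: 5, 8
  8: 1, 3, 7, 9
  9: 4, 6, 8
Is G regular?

No

Degrees: 1:3, 2:2, 3:3, 4:4, 5:4, 6:3, 7:2, 8:4, 9:3
Degrees are not all equal (e.g. deg(2)=2 but deg(4)=4); not regular.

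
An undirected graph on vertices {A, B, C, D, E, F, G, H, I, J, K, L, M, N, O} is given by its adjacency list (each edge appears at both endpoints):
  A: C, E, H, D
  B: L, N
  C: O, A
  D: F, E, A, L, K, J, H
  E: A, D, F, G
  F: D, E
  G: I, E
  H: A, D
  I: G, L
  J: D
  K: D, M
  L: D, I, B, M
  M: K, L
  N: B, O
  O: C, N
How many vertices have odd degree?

Degrees: A:4, B:2, C:2, D:7, E:4, F:2, G:2, H:2, I:2, J:1, K:2, L:4, M:2, N:2, O:2
Odd-degree vertices: D, J.

2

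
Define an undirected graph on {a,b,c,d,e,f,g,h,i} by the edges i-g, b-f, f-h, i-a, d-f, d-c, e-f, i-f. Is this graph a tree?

Yes

The graph has 9 vertices and 8 edges.
Connected and |E| = |V| - 1, which characterizes a tree.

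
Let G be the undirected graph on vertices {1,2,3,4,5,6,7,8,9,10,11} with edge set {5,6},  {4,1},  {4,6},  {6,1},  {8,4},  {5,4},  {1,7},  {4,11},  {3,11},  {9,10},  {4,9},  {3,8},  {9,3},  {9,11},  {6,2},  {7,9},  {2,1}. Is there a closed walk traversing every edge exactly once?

No

Degrees: 1:4, 2:2, 3:3, 4:6, 5:2, 6:4, 7:2, 8:2, 9:5, 10:1, 11:3
3, 9, 10, 11 have odd degree; an Eulerian circuit needs every degree to be even, so none exists.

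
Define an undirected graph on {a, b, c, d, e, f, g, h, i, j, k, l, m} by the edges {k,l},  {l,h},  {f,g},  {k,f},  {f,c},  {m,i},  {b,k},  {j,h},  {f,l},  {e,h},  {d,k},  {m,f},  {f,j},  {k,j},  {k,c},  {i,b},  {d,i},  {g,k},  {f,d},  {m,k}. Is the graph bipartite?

No

f-k-m-f is an odd cycle (length 3), and a bipartite graph can contain only even cycles.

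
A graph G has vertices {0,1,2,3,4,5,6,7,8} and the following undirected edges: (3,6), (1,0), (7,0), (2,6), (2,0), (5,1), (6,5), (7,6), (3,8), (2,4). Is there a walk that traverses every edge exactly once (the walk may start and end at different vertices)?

No

Degrees: 0:3, 1:2, 2:3, 3:2, 4:1, 5:2, 6:4, 7:2, 8:1
Odd-degree vertices: 0, 2, 4, 8 (4 total).
An Eulerian trail requires 0 or 2 odd-degree vertices; here there are 4.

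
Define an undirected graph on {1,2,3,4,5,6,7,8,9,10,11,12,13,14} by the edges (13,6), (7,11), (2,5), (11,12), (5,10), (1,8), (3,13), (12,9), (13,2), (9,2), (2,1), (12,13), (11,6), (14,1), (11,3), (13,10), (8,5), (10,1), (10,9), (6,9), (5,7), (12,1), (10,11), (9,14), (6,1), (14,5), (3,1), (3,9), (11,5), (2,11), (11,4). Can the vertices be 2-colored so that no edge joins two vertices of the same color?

No

5-11-10-5 is an odd cycle (length 3), and a bipartite graph can contain only even cycles.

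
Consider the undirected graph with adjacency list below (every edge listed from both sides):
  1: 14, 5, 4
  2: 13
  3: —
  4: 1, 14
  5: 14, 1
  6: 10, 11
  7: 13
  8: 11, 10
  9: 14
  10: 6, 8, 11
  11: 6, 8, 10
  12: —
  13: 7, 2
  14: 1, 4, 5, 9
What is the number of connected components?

5

Component: {3}
Component: {12}
Component: {2, 7, 13}
Component: {6, 8, 10, 11}
Component: {1, 4, 5, 9, 14}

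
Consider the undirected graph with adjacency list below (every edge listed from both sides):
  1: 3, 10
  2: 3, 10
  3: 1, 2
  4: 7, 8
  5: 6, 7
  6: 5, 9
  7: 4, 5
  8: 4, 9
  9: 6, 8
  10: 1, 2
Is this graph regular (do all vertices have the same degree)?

Degrees: 1:2, 2:2, 3:2, 4:2, 5:2, 6:2, 7:2, 8:2, 9:2, 10:2
All degrees equal 2; the graph is regular.

Yes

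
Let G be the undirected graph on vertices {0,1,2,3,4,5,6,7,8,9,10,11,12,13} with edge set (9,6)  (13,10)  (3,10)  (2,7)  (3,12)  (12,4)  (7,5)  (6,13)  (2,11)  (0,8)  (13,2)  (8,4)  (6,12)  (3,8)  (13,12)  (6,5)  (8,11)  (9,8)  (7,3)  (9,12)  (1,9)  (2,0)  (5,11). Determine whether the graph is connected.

Yes

Starting from 0 and exploring outward reaches every vertex (0, 8, 2, 3, 9, 11, 4, 13, 7, 10, 12, 1, 6, 5); the graph is connected.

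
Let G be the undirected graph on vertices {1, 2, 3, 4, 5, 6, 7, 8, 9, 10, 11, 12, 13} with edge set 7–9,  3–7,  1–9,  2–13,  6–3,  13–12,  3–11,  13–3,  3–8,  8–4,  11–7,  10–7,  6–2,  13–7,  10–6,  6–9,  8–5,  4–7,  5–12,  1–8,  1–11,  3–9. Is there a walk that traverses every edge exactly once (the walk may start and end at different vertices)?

Yes

Degrees: 1:3, 2:2, 3:6, 4:2, 5:2, 6:4, 7:6, 8:4, 9:4, 10:2, 11:3, 12:2, 13:4
Odd-degree vertices: 1, 11 (2 total).
With 2 odd-degree vertices and all edges in one connected piece, an Eulerian trail exists (from 1 to 11).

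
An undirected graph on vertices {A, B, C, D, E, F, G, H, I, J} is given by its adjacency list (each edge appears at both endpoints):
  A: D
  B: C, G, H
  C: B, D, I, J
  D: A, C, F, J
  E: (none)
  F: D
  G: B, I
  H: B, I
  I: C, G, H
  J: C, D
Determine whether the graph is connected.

No

Component: {E}
Component: {A, B, C, D, F, G, H, I, J}
No edge joins these 2 groups, so the graph is disconnected.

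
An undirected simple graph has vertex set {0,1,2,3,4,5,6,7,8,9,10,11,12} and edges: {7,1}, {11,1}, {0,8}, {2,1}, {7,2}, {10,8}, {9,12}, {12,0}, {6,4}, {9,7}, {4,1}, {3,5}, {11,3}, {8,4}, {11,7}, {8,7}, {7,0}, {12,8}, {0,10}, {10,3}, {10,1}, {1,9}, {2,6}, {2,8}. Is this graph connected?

Yes

Starting from 0 and exploring outward reaches every vertex (0, 12, 7, 8, 10, 9, 1, 2, 11, 4, 3, 6, 5); the graph is connected.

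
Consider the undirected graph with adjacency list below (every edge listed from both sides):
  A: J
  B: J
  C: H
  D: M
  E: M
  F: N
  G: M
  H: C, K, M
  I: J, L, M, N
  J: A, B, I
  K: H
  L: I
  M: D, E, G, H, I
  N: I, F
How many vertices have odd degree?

Degrees: A:1, B:1, C:1, D:1, E:1, F:1, G:1, H:3, I:4, J:3, K:1, L:1, M:5, N:2
Odd-degree vertices: A, B, C, D, E, F, G, H, J, K, L, M.

12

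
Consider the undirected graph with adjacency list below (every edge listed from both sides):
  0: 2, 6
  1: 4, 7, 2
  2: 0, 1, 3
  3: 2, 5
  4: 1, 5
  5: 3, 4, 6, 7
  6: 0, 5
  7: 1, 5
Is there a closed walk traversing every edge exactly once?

Degrees: 0:2, 1:3, 2:3, 3:2, 4:2, 5:4, 6:2, 7:2
1, 2 have odd degree; an Eulerian circuit needs every degree to be even, so none exists.

No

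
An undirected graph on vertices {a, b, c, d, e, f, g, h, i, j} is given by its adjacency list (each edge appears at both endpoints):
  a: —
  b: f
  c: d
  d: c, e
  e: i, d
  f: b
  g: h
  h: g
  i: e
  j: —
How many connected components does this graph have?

5

Component: {a}
Component: {j}
Component: {b, f}
Component: {g, h}
Component: {c, d, e, i}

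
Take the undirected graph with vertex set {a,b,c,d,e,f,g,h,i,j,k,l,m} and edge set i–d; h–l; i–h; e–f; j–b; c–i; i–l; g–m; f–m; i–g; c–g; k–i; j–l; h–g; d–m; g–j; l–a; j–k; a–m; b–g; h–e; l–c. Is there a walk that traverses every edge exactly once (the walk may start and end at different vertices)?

Yes

Degrees: a:2, b:2, c:3, d:2, e:2, f:2, g:6, h:4, i:6, j:4, k:2, l:5, m:4
Odd-degree vertices: c, l (2 total).
With 2 odd-degree vertices and all edges in one connected piece, an Eulerian trail exists (from c to l).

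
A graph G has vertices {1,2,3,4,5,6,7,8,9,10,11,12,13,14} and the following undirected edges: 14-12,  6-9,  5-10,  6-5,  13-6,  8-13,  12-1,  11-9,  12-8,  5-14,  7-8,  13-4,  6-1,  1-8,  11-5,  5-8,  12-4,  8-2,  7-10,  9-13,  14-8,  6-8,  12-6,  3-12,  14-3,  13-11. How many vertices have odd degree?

Degrees: 1:3, 2:1, 3:2, 4:2, 5:5, 6:6, 7:2, 8:8, 9:3, 10:2, 11:3, 12:6, 13:5, 14:4
Odd-degree vertices: 1, 2, 5, 9, 11, 13.

6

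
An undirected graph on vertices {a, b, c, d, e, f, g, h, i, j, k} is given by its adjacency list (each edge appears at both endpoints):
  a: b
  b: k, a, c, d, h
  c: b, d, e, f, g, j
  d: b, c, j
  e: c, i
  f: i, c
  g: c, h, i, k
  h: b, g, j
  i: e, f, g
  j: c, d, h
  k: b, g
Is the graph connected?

Starting from a and exploring outward reaches every vertex (a, b, h, k, d, c, j, g, e, f, i); the graph is connected.

Yes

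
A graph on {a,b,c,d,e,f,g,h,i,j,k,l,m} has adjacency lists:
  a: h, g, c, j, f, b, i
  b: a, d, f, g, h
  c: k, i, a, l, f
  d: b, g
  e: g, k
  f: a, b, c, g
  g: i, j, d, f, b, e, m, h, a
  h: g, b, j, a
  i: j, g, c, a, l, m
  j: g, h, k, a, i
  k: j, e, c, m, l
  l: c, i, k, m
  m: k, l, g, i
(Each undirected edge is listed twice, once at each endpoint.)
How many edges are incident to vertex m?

Neighbors of m: g, i, k, l.

4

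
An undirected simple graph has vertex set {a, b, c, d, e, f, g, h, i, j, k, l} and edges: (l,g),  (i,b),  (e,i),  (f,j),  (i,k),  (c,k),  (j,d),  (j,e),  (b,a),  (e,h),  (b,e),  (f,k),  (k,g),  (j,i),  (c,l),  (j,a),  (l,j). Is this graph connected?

A breadth-first search from a visits a, j, b, e, l, d, f, i, h, c, g, k — all 12 vertices — so the graph is connected.

Yes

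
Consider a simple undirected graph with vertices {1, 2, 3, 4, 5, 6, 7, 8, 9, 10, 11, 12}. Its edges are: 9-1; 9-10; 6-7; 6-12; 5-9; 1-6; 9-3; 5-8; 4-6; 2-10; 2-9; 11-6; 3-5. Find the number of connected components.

1

Component: {1, 2, 3, 4, 5, 6, 7, 8, 9, 10, 11, 12}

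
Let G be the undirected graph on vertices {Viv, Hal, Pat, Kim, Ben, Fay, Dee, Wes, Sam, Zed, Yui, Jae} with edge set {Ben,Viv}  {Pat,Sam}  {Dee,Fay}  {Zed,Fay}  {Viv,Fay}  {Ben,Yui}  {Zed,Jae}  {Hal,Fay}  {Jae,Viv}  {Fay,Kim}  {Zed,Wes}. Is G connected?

No

Component: {Pat, Sam}
Component: {Viv, Hal, Kim, Ben, Fay, Dee, Wes, Zed, Yui, Jae}
There are 2 separate components, so the graph is not connected.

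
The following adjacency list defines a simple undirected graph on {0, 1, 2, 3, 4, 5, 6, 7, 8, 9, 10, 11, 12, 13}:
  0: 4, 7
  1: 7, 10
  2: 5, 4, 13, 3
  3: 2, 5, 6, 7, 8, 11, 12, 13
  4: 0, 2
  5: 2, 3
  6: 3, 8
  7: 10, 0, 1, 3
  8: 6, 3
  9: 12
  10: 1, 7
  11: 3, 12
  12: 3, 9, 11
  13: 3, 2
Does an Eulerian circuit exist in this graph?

No

Degrees: 0:2, 1:2, 2:4, 3:8, 4:2, 5:2, 6:2, 7:4, 8:2, 9:1, 10:2, 11:2, 12:3, 13:2
9, 12 have odd degree; an Eulerian circuit needs every degree to be even, so none exists.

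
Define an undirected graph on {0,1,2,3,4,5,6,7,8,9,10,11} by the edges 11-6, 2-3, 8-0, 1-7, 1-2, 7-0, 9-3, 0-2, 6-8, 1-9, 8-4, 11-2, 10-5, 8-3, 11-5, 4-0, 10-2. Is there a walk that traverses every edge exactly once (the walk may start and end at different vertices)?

No

Degrees: 0:4, 1:3, 2:5, 3:3, 4:2, 5:2, 6:2, 7:2, 8:4, 9:2, 10:2, 11:3
Odd-degree vertices: 1, 2, 3, 11 (4 total).
An Eulerian trail requires 0 or 2 odd-degree vertices; here there are 4.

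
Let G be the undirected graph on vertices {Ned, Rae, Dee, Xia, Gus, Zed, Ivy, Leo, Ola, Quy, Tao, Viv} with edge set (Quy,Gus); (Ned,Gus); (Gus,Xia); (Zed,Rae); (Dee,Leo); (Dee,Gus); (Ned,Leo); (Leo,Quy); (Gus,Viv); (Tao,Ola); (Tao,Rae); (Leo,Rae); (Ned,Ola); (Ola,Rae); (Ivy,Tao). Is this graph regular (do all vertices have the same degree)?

No

Degrees: Ned:3, Rae:4, Dee:2, Xia:1, Gus:5, Zed:1, Ivy:1, Leo:4, Ola:3, Quy:2, Tao:3, Viv:1
Degrees are not all equal (e.g. deg(Xia)=1 but deg(Gus)=5); not regular.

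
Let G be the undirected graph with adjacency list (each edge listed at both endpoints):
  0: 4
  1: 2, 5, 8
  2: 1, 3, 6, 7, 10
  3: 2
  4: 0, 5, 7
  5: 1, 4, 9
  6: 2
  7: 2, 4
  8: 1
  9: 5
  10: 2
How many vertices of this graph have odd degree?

10

Degrees: 0:1, 1:3, 2:5, 3:1, 4:3, 5:3, 6:1, 7:2, 8:1, 9:1, 10:1
Odd-degree vertices: 0, 1, 2, 3, 4, 5, 6, 8, 9, 10.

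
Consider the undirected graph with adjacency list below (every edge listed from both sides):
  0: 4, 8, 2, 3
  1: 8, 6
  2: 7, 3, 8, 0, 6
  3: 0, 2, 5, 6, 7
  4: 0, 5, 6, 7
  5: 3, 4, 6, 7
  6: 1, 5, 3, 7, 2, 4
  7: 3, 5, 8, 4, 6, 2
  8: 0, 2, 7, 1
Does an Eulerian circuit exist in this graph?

No

Degrees: 0:4, 1:2, 2:5, 3:5, 4:4, 5:4, 6:6, 7:6, 8:4
2, 3 have odd degree; an Eulerian circuit needs every degree to be even, so none exists.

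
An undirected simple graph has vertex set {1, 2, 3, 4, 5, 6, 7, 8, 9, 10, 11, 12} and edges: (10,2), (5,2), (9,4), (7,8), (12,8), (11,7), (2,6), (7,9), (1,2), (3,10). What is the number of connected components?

2

Component: {1, 2, 3, 5, 6, 10}
Component: {4, 7, 8, 9, 11, 12}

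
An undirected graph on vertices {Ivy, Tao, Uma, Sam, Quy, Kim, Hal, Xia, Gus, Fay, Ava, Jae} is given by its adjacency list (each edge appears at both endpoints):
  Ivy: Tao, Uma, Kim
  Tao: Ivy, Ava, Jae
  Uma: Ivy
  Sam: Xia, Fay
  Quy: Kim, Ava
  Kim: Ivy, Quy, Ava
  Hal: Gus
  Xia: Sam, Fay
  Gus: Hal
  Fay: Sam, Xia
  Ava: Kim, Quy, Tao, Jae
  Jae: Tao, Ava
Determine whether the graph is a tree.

No

The graph has 12 vertices and 13 edges.
It splits into 3 components, so it cannot be a tree.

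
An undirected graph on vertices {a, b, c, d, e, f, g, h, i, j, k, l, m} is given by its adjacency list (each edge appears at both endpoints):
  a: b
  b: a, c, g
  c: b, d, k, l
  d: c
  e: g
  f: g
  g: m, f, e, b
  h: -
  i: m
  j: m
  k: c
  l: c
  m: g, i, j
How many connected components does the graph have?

2

Component: {h}
Component: {a, b, c, d, e, f, g, i, j, k, l, m}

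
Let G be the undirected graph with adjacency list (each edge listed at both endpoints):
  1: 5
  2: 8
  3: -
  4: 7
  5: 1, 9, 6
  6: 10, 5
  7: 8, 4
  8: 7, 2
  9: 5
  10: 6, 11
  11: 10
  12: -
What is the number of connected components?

Component: {3}
Component: {12}
Component: {2, 4, 7, 8}
Component: {1, 5, 6, 9, 10, 11}

4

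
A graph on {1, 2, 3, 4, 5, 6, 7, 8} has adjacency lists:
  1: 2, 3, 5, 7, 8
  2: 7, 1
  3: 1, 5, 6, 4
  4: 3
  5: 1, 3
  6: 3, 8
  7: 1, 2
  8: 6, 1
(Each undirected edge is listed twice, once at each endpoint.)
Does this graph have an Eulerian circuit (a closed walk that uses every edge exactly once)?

Degrees: 1:5, 2:2, 3:4, 4:1, 5:2, 6:2, 7:2, 8:2
1, 4 have odd degree; an Eulerian circuit needs every degree to be even, so none exists.

No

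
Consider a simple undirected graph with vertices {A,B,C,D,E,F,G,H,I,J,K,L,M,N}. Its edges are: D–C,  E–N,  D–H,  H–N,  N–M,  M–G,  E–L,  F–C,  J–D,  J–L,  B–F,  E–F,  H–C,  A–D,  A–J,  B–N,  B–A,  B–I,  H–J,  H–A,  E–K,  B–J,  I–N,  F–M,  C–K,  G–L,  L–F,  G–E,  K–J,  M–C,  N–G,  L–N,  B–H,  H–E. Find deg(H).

Neighbors of H: A, B, C, D, E, J, N.

7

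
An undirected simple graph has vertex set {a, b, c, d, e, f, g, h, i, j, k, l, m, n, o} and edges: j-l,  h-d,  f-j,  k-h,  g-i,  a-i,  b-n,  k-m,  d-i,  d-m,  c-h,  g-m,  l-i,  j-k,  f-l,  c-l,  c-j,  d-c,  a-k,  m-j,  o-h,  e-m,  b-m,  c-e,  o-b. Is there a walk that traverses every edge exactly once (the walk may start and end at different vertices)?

No

Degrees: a:2, b:3, c:5, d:4, e:2, f:2, g:2, h:4, i:4, j:5, k:4, l:4, m:6, n:1, o:2
Odd-degree vertices: b, c, j, n (4 total).
An Eulerian trail requires 0 or 2 odd-degree vertices; here there are 4.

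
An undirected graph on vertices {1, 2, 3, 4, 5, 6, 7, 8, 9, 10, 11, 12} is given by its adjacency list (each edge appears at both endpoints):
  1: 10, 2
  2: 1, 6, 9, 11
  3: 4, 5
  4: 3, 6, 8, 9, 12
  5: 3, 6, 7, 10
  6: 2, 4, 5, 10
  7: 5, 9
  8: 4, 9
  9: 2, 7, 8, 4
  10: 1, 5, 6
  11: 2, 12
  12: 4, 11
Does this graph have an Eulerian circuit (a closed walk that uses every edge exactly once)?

No

Degrees: 1:2, 2:4, 3:2, 4:5, 5:4, 6:4, 7:2, 8:2, 9:4, 10:3, 11:2, 12:2
Vertices with odd degree: 4, 10. An Eulerian circuit requires all degrees even.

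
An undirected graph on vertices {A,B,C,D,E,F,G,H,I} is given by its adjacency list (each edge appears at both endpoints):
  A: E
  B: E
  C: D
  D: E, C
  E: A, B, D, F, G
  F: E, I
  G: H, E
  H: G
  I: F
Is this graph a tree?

Yes

|V| = 9, |E| = 8.
Connected and |E| = |V| - 1, which characterizes a tree.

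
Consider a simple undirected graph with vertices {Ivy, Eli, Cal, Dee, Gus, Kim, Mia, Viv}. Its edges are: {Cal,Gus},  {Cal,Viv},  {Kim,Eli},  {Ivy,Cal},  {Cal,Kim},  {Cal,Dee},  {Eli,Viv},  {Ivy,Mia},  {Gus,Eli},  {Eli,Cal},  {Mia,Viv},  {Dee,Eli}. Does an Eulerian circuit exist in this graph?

No

Degrees: Ivy:2, Eli:5, Cal:6, Dee:2, Gus:2, Kim:2, Mia:2, Viv:3
Vertices with odd degree: Eli, Viv. An Eulerian circuit requires all degrees even.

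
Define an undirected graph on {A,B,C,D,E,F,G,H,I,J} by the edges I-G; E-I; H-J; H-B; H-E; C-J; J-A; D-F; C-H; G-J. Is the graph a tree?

No

The graph has 10 vertices and 10 edges.
It is not connected, so it is not a tree.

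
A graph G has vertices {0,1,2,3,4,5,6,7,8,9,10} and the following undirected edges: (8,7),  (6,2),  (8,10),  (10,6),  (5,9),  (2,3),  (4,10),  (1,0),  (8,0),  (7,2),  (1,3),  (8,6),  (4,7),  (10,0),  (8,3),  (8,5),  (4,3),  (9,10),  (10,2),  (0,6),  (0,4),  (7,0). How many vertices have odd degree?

0

Degrees: 0:6, 1:2, 2:4, 3:4, 4:4, 5:2, 6:4, 7:4, 8:6, 9:2, 10:6
Odd-degree vertices: none.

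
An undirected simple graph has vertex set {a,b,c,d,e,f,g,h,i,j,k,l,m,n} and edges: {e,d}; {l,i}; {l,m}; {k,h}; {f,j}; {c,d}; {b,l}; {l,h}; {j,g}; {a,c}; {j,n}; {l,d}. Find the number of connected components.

2

Component: {f, g, j, n}
Component: {a, b, c, d, e, h, i, k, l, m}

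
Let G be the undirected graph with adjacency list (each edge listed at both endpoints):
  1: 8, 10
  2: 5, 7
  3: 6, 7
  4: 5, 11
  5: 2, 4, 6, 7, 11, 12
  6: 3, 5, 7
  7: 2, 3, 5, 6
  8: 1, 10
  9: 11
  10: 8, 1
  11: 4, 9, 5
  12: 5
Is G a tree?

No

The graph has 12 vertices and 15 edges.
It is not connected, so it is not a tree.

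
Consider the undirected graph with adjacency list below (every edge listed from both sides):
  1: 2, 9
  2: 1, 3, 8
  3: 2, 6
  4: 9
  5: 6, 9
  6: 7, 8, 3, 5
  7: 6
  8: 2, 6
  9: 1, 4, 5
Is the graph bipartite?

Color {2, 6, 9} black and {1, 3, 4, 5, 7, 8} white. No edge joins two same-colored vertices, so the graph is bipartite.

Yes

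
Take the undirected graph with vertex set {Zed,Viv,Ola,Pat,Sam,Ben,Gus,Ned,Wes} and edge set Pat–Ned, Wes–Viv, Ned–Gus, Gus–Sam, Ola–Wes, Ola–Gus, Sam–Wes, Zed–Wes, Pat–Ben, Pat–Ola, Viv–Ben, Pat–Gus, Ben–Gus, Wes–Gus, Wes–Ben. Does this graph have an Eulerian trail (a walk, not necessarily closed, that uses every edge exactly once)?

Yes

Degrees: Zed:1, Viv:2, Ola:3, Pat:4, Sam:2, Ben:4, Gus:6, Ned:2, Wes:6
Odd-degree vertices: Zed, Ola (2 total).
The non-isolated vertices are connected and exactly 2 have odd degree, so an Eulerian trail exists (from Zed to Ola).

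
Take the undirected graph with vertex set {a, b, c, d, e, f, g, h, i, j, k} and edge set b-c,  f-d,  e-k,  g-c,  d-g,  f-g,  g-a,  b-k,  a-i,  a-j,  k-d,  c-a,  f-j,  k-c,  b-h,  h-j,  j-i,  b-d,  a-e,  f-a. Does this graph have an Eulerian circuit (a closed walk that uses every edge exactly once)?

Yes

Degrees: a:6, b:4, c:4, d:4, e:2, f:4, g:4, h:2, i:2, j:4, k:4
Every vertex has even degree and the edges form a single connected piece, so an Eulerian circuit exists.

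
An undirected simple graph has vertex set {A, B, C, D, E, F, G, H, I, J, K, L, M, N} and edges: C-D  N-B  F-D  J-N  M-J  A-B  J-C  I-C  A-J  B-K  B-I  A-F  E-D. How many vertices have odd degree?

6

Degrees: A:3, B:4, C:3, D:3, E:1, F:2, G:0, H:0, I:2, J:4, K:1, L:0, M:1, N:2
Odd-degree vertices: A, C, D, E, K, M.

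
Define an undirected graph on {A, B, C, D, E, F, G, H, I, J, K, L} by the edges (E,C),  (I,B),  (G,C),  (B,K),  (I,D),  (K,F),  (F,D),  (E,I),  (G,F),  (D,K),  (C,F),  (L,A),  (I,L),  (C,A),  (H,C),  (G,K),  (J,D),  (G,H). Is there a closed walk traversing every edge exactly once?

Degrees: A:2, B:2, C:5, D:4, E:2, F:4, G:4, H:2, I:4, J:1, K:4, L:2
Vertices with odd degree: C, J. An Eulerian circuit requires all degrees even.

No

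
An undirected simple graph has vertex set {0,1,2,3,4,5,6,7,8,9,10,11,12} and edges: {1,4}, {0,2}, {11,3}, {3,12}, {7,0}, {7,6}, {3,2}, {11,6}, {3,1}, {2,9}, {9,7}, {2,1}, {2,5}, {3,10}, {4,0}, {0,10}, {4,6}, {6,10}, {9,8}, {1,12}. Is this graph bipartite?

No

The cycle 1-3-12-1 has length 3, which is odd, so the graph is not bipartite.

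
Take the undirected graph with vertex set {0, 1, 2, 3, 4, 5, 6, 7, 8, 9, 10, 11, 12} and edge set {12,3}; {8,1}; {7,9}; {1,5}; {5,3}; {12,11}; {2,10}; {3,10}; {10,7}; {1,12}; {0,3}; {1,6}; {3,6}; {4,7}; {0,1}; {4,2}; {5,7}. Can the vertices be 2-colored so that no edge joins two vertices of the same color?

A valid 2-coloring puts {1, 2, 3, 7, 11} on one side and {0, 4, 5, 6, 8, 9, 10, 12} on the other; every edge crosses between the two sides.

Yes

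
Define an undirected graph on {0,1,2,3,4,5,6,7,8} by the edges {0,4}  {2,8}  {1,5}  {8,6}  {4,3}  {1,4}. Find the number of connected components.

3

Component: {7}
Component: {2, 6, 8}
Component: {0, 1, 3, 4, 5}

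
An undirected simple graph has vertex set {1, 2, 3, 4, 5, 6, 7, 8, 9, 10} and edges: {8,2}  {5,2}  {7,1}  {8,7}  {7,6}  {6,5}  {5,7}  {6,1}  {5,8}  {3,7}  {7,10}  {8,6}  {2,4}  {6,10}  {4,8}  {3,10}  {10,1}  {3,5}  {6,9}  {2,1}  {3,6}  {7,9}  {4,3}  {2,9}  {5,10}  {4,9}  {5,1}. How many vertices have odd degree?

Degrees: 1:5, 2:5, 3:5, 4:4, 5:7, 6:7, 7:7, 8:5, 9:4, 10:5
Odd-degree vertices: 1, 2, 3, 5, 6, 7, 8, 10.

8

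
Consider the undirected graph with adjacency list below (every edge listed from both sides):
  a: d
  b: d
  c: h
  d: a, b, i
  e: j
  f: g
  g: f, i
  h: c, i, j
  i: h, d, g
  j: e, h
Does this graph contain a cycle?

The graph has 10 vertices, 9 edges, and 1 connected component.
A forest on 10 vertices with 1 component has exactly 9 edges, which matches — so no cycle.

No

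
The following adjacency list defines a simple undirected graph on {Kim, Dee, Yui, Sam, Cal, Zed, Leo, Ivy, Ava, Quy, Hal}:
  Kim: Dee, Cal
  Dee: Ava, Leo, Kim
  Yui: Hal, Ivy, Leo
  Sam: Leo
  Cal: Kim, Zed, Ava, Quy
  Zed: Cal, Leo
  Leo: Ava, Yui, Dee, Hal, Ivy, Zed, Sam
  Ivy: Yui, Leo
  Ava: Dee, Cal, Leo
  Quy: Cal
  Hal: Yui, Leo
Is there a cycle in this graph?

|V| = 11, |E| = 15, number of components = 1.
One cycle is Leo-Zed-Cal-Ava-Leo.

Yes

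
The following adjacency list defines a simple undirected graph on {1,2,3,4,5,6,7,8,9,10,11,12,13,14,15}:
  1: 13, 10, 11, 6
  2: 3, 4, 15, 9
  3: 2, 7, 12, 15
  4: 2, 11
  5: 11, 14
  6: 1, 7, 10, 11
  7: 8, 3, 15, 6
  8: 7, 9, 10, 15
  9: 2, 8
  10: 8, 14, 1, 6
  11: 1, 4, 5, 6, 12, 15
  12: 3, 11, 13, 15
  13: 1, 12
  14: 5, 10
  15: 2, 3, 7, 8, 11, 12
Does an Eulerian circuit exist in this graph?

Degrees: 1:4, 2:4, 3:4, 4:2, 5:2, 6:4, 7:4, 8:4, 9:2, 10:4, 11:6, 12:4, 13:2, 14:2, 15:6
All degrees are even and the non-isolated vertices are connected — an Eulerian circuit exists.

Yes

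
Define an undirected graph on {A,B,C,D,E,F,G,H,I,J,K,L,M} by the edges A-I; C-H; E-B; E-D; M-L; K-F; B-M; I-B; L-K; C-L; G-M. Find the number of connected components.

2

Component: {J}
Component: {A, B, C, D, E, F, G, H, I, K, L, M}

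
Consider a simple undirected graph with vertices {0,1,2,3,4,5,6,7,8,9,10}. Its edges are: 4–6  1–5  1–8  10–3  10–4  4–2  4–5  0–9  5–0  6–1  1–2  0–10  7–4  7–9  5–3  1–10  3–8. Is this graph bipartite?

0-9-7-4-10-0 is an odd cycle (length 5), and a bipartite graph can contain only even cycles.

No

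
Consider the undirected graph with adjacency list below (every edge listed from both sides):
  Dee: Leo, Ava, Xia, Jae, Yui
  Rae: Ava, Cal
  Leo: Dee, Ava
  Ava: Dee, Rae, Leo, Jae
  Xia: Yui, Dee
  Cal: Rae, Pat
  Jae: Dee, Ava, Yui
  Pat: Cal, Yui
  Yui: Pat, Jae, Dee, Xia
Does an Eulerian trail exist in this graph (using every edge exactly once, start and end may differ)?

Degrees: Dee:5, Rae:2, Leo:2, Ava:4, Xia:2, Cal:2, Jae:3, Pat:2, Yui:4
Odd-degree vertices: Dee, Jae (2 total).
The non-isolated vertices are connected and exactly 2 have odd degree, so an Eulerian trail exists (from Dee to Jae).

Yes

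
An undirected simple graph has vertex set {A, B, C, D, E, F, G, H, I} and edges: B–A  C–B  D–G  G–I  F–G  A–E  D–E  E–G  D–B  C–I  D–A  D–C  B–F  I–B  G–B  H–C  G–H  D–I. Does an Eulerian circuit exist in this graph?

Degrees: A:3, B:6, C:4, D:6, E:3, F:2, G:6, H:2, I:4
Vertices with odd degree: A, E. An Eulerian circuit requires all degrees even.

No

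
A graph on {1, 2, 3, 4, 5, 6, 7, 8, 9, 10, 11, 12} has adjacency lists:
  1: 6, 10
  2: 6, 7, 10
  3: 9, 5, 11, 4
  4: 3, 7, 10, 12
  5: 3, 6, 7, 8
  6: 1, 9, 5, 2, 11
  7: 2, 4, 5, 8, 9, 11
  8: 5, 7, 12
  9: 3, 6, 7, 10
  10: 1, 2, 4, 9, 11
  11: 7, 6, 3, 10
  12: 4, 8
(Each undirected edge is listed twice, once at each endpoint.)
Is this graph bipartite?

No

7-5-8-7 is an odd cycle (length 3), and a bipartite graph can contain only even cycles.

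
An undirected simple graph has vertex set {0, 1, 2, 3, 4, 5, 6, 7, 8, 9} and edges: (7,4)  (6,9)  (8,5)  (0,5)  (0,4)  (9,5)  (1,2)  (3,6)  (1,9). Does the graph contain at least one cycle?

No

|V| = 10, |E| = 9, number of components = 1.
A forest on 10 vertices with 1 component has exactly 9 edges, which matches — so no cycle.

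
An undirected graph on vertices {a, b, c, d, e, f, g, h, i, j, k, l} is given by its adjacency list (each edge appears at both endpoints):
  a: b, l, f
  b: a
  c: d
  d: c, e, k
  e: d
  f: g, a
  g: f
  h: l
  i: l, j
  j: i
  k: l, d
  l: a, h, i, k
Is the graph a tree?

|V| = 12, |E| = 11.
It is connected with exactly 11 edges, hence acyclic — it is a tree.

Yes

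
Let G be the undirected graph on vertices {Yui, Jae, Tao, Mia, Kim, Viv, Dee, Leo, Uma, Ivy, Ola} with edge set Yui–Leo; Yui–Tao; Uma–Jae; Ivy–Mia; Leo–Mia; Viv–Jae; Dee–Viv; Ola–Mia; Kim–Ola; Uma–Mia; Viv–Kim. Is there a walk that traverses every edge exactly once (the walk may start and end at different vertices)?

No

Degrees: Yui:2, Jae:2, Tao:1, Mia:4, Kim:2, Viv:3, Dee:1, Leo:2, Uma:2, Ivy:1, Ola:2
Odd-degree vertices: Tao, Viv, Dee, Ivy (4 total).
With 4 odd-degree vertices (more than two), no single trail can use every edge.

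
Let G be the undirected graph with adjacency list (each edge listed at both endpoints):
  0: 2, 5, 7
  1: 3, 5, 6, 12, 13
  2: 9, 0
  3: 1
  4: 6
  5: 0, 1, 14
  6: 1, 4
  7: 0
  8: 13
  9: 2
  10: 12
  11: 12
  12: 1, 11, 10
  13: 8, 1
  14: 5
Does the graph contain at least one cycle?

The graph has 15 vertices, 14 edges, and 1 connected component.
Since 14 = 15 - 1, the graph is a forest and contains no cycle.

No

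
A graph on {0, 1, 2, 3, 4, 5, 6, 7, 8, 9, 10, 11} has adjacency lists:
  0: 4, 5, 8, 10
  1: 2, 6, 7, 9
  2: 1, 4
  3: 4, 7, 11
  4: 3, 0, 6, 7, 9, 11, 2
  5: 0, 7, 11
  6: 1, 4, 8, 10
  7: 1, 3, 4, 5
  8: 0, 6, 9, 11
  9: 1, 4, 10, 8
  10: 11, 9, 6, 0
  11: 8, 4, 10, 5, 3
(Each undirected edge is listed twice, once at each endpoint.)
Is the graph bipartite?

No

4-3-11-4 is an odd cycle (length 3), and a bipartite graph can contain only even cycles.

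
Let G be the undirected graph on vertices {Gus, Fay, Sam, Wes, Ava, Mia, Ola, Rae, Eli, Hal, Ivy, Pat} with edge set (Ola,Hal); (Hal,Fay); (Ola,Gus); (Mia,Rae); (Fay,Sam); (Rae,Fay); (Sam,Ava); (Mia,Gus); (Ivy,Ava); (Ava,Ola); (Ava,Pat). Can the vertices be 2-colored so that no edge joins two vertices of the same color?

No

The cycle Sam-Fay-Hal-Ola-Ava-Sam has length 5, which is odd, so the graph is not bipartite.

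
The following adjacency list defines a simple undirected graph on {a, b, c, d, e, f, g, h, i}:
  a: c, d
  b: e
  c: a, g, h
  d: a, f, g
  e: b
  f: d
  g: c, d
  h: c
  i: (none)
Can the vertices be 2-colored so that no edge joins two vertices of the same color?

Partition the vertices as {c, d, e, i} vs {a, b, f, g, h}. Each listed edge has one endpoint in each part, so the graph is bipartite.

Yes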